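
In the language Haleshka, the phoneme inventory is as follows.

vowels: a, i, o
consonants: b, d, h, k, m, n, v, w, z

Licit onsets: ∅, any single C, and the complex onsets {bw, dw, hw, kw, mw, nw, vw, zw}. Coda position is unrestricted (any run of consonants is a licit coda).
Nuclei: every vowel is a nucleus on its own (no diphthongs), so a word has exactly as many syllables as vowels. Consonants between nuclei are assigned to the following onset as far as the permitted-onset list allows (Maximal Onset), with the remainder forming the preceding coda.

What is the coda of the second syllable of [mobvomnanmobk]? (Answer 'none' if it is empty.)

Vowels present: o, o, a, o; each is a nucleus, giving 4 syllables.
σ1/σ2 boundary: /bv/; trying suffixes from longest down, /v/ is the first permitted one, so coda /b/ | onset /v/.
σ2/σ3 boundary: /mn/ — longest licit onset from the right is /n/, leaving /m/ as coda.
σ3/σ4 boundary: /nm/; trying suffixes from longest down, /m/ is the first permitted one, so coda /n/ | onset /m/.
Result: mob.vom.nan.mobk.
Syllable 2 is /vom/: onset /v/, nucleus /o/, coda /m/.

m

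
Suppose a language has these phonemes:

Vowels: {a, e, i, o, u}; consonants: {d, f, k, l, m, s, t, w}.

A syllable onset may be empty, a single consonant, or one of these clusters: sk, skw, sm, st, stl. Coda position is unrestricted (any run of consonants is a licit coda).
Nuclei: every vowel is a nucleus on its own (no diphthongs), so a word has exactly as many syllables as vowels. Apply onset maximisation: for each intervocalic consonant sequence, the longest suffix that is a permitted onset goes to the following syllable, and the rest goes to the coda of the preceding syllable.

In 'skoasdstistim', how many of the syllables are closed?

2

Vowels present: o, a, i, i; each is a nucleus, giving 4 syllables.
V1 /o/ – V2 /a/: nothing intervenes; syllable break is V.V.
V2 /a/ – V3 /i/: /sdst/; trying suffixes from longest down, /st/ is the first permitted one, so coda /sd/ | onset /st/.
V3 /i/ – V4 /i/: cluster /st/ — /st/ is itself a permitted onset, so the whole cluster goes right; preceding coda = ∅.
So the parse is sko.asd.sti.stim.
Classifying each syllable: /sko/ (open), /asd/ (closed), /sti/ (open), /stim/ (closed).
Closed syllables: 2.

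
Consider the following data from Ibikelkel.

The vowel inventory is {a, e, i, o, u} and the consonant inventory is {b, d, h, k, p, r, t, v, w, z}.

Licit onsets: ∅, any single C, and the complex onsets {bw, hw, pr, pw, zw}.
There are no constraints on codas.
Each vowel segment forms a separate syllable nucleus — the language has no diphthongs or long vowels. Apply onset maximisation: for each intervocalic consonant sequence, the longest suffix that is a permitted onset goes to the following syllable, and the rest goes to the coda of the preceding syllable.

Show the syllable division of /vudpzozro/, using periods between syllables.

vudp.zoz.ro

The vowels are u, o, o — 3 nuclei, so 3 syllables.
/u…o/ gap (V1→V2): /dpz/ splits as /dp/ + /z/ (/z/ is the longest suffix that is a licit onset).
/o…o/ gap (V2→V3): /zr/; trying suffixes from longest down, /r/ is the first permitted one, so coda /z/ | onset /r/.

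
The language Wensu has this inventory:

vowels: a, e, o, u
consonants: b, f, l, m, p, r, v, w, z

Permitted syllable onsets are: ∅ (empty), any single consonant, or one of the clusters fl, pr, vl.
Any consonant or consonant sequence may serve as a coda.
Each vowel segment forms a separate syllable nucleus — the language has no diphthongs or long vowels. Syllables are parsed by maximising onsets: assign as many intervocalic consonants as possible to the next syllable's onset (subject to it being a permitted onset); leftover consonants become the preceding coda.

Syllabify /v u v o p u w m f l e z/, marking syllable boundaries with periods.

vu.vo.puwm.flez

Nuclei (vowels): u, o, u, e → 4 syllables.
/u…o/ gap (V1→V2): /v/ is a single consonant, so it becomes the next onset.
/o…u/ gap (V2→V3): /p/ is a single consonant, so it becomes the next onset.
/u…e/ gap (V3→V4): /wmfl/ — longest licit onset from the right is /fl/, leaving /wm/ as coda.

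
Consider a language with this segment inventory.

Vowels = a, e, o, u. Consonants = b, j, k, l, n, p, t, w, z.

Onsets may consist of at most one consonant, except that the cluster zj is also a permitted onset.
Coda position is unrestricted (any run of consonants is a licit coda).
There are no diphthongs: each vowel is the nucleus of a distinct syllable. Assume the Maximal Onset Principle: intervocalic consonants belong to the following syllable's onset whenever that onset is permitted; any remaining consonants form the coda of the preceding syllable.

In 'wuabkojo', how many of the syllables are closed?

1

Vowels present: u, a, o, o; each is a nucleus, giving 4 syllables.
Between /u/ (V1) and /a/ (V2): hiatus — the boundary sits between the two vowels.
Between /a/ (V2) and /o/ (V3): /bk/; trying suffixes from longest down, /k/ is the first permitted one, so coda /b/ | onset /k/.
Between /o/ (V3) and /o/ (V4): /j/ is a single consonant, so it becomes the next onset.
So the parse is wu.ab.ko.jo.
Classifying each syllable: /wu/ (open), /ab/ (closed), /ko/ (open), /jo/ (open).
Closed syllables: 1.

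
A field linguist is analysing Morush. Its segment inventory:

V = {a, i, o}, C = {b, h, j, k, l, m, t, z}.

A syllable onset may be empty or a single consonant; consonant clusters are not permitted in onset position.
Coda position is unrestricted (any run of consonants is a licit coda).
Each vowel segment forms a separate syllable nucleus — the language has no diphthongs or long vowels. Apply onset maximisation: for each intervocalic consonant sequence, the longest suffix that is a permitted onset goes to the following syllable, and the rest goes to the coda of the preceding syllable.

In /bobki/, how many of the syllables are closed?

Vowels present: o, i; each is a nucleus, giving 2 syllables.
σ1/σ2 boundary: /bk/; trying suffixes from longest down, /k/ is the first permitted one, so coda /b/ | onset /k/.
Putting it together: bob.ki.
Classifying each syllable: /bob/ (closed), /ki/ (open).
Closed syllables: 1.

1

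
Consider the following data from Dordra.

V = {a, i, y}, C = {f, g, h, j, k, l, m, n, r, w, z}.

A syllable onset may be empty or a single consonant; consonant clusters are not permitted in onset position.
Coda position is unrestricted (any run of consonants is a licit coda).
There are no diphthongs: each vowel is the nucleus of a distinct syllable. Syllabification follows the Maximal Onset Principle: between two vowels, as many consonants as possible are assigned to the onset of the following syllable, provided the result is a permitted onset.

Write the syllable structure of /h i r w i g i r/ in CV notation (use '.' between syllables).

Vowels present: i, i, i; each is a nucleus, giving 3 syllables.
/i…i/ gap (V1→V2): /rw/; trying suffixes from longest down, /w/ is the first permitted one, so coda /r/ | onset /w/.
/i…i/ gap (V2→V3): just /g/ — single C goes to the following onset.
Syllabification: hir.wi.gir.
Mapping each syllable to C/V: /hir/ → CVC, /wi/ → CV, /gir/ → CVC.

CVC.CV.CVC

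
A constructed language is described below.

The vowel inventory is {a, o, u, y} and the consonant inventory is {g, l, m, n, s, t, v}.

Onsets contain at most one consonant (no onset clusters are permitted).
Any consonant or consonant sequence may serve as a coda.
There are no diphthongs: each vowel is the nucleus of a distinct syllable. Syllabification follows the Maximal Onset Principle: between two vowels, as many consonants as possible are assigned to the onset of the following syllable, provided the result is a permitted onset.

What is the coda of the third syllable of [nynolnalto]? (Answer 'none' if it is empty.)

l

The vowels are y, o, a, o — 4 nuclei, so 4 syllables.
Between /y/ (V1) and /o/ (V2): just /n/ — single C goes to the following onset.
Between /o/ (V2) and /a/ (V3): cluster /ln/ — the longest permitted-onset suffix is /n/; onset = /n/, preceding coda = /l/.
Between /a/ (V3) and /o/ (V4): /lt/ — longest licit onset from the right is /t/, leaving /l/ as coda.
So the parse is ny.nol.nal.to.
Syllable 3 is /nal/: onset /n/, nucleus /a/, coda /l/.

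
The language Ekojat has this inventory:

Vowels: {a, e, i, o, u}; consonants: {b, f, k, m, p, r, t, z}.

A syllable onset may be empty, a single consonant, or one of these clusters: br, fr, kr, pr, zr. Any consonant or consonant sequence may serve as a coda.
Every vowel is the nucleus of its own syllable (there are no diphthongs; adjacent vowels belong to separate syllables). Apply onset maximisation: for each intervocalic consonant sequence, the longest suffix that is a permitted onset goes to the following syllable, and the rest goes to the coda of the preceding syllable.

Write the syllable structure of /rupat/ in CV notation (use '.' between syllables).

CV.CVC

Vowels present: u, a; each is a nucleus, giving 2 syllables.
Between /u/ (V1) and /a/ (V2): just /p/ — single C goes to the following onset.
Result: ru.pat.
Mapping each syllable to C/V: /ru/ → CV, /pat/ → CVC.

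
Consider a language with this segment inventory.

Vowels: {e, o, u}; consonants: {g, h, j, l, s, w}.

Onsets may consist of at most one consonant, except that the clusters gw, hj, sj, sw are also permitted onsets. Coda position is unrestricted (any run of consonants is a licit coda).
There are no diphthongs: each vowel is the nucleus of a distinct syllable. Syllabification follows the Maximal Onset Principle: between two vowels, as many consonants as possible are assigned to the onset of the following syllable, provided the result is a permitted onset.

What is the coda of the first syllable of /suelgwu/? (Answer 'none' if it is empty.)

none

The vowels are u, e, u — 3 nuclei, so 3 syllables.
V1 /u/ – V2 /e/: no consonants, so the boundary falls immediately after /u/.
V2 /e/ – V3 /u/: cluster /lgw/ — the longest permitted-onset suffix is /gw/; onset = /gw/, preceding coda = /l/.
Syllabification: su.el.gwu.
Syllable 1 is /su/: onset /s/, nucleus /u/, coda ∅.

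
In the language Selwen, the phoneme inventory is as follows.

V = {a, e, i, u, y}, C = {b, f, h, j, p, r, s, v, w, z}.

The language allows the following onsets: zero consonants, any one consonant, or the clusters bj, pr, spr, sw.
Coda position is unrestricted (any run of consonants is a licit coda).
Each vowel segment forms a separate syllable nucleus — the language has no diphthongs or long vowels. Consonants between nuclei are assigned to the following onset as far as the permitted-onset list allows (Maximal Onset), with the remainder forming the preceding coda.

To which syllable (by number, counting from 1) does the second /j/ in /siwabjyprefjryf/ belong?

4

Nuclei (vowels): i, a, y, e, y → 5 syllables.
σ1/σ2 boundary: just /w/ — single C goes to the following onset.
σ2/σ3 boundary: cluster /bj/ — /bj/ is itself a permitted onset, so the whole cluster goes right; preceding coda = ∅.
σ3/σ4 boundary: /pr/ is a licit onset in full, so it all attaches to the next syllable.
σ4/σ5 boundary: /fjr/; trying suffixes from longest down, /r/ is the first permitted one, so coda /fj/ | onset /r/.
Putting it together: si.wa.bjy.prefj.ryf.
The second /j/ is in the coda of syllable 4 (/prefj/).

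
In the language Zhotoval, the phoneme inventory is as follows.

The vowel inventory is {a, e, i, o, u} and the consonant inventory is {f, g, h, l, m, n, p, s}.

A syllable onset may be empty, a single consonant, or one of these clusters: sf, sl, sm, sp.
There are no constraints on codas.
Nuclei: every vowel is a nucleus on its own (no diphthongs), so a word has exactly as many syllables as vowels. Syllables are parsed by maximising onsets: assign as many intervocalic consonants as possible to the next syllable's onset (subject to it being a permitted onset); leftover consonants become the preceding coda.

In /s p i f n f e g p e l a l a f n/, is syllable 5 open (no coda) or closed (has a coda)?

Nuclei (vowels): i, e, e, a, a → 5 syllables.
V1 /i/ – V2 /e/: /fnf/ splits as /fn/ + /f/ (/f/ is the longest suffix that is a licit onset).
V2 /e/ – V3 /e/: /gp/ — longest licit onset from the right is /p/, leaving /g/ as coda.
V3 /e/ – V4 /a/: /l/ is a single consonant, so it becomes the next onset.
V4 /a/ – V5 /a/: /l/ is a single consonant, so it becomes the next onset.
Putting it together: spifn.feg.pe.la.lafn.
Syllable 5 is /lafn/ with coda /fn/, so it is closed.

closed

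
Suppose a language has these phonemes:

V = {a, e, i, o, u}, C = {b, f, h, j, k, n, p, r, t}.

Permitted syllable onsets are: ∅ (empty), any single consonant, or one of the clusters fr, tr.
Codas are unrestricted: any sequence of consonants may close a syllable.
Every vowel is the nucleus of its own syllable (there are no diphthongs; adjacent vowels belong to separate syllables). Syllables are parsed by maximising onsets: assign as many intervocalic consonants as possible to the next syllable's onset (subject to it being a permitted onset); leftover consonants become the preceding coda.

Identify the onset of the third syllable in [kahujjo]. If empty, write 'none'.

j

Nuclei (vowels): a, u, o → 3 syllables.
σ1/σ2 boundary: /h/ → onset of the next syllable (single consonants are always licit onsets).
σ2/σ3 boundary: /jj/ splits as /j/ + /j/ (/j/ is the longest suffix that is a licit onset).
So the parse is ka.huj.jo.
Syllable 3 is /jo/: onset /j/, nucleus /o/, coda ∅.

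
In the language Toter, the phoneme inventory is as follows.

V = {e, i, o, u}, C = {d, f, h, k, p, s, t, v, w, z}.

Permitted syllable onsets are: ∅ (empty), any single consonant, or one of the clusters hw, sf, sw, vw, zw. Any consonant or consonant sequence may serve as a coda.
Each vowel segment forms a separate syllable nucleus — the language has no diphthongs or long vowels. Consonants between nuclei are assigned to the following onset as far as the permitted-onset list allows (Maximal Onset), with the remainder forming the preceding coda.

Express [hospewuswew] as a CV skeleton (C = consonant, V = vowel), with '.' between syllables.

CVC.CV.CV.CCVC

Vowels present: o, e, u, e; each is a nucleus, giving 4 syllables.
Between /o/ (V1) and /e/ (V2): /sp/ — longest licit onset from the right is /p/, leaving /s/ as coda.
Between /e/ (V2) and /u/ (V3): /w/ is a single consonant, so it becomes the next onset.
Between /u/ (V3) and /e/ (V4): /sw/ — entire cluster is a permitted onset → onset /sw/, coda ∅.
Putting it together: hos.pe.wu.swew.
Mapping each syllable to C/V: /hos/ → CVC, /pe/ → CV, /wu/ → CV, /swew/ → CCVC.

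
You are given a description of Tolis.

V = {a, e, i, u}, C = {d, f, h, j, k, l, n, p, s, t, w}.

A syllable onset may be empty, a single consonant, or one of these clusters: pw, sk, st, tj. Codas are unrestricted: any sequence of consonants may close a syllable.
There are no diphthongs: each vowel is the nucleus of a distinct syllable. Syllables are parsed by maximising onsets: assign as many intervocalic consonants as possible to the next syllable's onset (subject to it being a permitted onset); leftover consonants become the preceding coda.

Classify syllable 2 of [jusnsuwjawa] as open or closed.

closed

Nuclei (vowels): u, u, a, a → 4 syllables.
V1 /u/ – V2 /u/: cluster /sns/ — the longest permitted-onset suffix is /s/; onset = /s/, preceding coda = /sn/.
V2 /u/ – V3 /a/: cluster /wj/ — the longest permitted-onset suffix is /j/; onset = /j/, preceding coda = /w/.
V3 /a/ – V4 /a/: /w/ is a single consonant, so it becomes the next onset.
Result: jusn.suw.ja.wa.
Syllable 2 is /suw/ with coda /w/, so it is closed.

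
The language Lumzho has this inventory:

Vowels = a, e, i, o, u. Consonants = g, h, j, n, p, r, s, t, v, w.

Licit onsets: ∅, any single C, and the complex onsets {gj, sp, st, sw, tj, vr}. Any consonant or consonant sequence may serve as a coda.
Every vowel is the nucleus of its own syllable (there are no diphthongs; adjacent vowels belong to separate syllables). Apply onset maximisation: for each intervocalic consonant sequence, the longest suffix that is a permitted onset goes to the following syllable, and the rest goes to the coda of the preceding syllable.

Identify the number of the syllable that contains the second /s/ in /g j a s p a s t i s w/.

3

Nuclei (vowels): a, a, i → 3 syllables.
/a…a/ gap (V1→V2): /sp/ is a licit onset in full, so it all attaches to the next syllable.
/a…i/ gap (V2→V3): cluster /st/ — /st/ is itself a permitted onset, so the whole cluster goes right; preceding coda = ∅.
Syllabification: gja.spa.stisw.
The second /s/ is in the onset of syllable 3 (/stisw/).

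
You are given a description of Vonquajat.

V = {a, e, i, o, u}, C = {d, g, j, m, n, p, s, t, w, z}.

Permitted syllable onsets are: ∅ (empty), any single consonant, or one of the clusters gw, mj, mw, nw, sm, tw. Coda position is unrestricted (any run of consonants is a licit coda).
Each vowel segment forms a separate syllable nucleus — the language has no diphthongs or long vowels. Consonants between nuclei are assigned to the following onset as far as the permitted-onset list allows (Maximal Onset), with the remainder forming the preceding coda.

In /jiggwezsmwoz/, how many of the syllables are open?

Nuclei (vowels): i, e, o → 3 syllables.
Between /i/ (V1) and /e/ (V2): cluster /ggw/ — the longest permitted-onset suffix is /gw/; onset = /gw/, preceding coda = /g/.
Between /e/ (V2) and /o/ (V3): /zsmw/ — longest licit onset from the right is /mw/, leaving /zs/ as coda.
Result: jig.gwezs.mwoz.
Classifying each syllable: /jig/ (closed), /gwezs/ (closed), /mwoz/ (closed).
Open syllables: 0.

0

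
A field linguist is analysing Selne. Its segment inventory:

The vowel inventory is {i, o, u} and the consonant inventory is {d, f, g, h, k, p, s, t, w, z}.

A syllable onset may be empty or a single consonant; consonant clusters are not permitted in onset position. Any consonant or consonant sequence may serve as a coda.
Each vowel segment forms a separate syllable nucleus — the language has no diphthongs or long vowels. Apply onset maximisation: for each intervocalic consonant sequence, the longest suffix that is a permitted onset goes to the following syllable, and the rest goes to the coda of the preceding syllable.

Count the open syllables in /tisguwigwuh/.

1

The vowels are i, u, i, u — 4 nuclei, so 4 syllables.
V1 /i/ – V2 /u/: /sg/; trying suffixes from longest down, /g/ is the first permitted one, so coda /s/ | onset /g/.
V2 /u/ – V3 /i/: /w/ → onset of the next syllable (single consonants are always licit onsets).
V3 /i/ – V4 /u/: /gw/ — longest licit onset from the right is /w/, leaving /g/ as coda.
So the parse is tis.gu.wig.wuh.
Classifying each syllable: /tis/ (closed), /gu/ (open), /wig/ (closed), /wuh/ (closed).
Open syllables: 1.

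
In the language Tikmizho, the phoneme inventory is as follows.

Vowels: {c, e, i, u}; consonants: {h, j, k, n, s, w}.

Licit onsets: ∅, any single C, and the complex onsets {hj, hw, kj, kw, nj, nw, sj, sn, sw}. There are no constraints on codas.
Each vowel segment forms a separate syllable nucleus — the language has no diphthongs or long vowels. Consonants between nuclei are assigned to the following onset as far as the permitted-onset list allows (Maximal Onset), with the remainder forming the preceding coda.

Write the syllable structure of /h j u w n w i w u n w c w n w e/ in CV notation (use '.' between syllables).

CCVC.CCV.CV.CCVC.CCV

The vowels are u, i, u, c, e — 5 nuclei, so 5 syllables.
Between /u/ (V1) and /i/ (V2): cluster /wnw/ — the longest permitted-onset suffix is /nw/; onset = /nw/, preceding coda = /w/.
Between /i/ (V2) and /u/ (V3): /w/ → onset of the next syllable (single consonants are always licit onsets).
Between /u/ (V3) and /c/ (V4): /nw/ is a licit onset in full, so it all attaches to the next syllable.
Between /c/ (V4) and /e/ (V5): /wnw/; trying suffixes from longest down, /nw/ is the first permitted one, so coda /w/ | onset /nw/.
Putting it together: hjuw.nwi.wu.nwcw.nwe.
Mapping each syllable to C/V: /hjuw/ → CCVC, /nwi/ → CCV, /wu/ → CV, /nwcw/ → CCVC, /nwe/ → CCV.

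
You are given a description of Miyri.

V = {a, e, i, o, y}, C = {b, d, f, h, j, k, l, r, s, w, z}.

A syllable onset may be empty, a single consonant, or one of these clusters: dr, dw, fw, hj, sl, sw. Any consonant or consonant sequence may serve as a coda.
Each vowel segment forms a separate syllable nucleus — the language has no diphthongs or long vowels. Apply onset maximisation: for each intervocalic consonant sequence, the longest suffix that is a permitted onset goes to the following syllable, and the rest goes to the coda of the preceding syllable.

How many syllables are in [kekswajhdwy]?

3

Nuclei (vowels): e, a, y → 3 syllables.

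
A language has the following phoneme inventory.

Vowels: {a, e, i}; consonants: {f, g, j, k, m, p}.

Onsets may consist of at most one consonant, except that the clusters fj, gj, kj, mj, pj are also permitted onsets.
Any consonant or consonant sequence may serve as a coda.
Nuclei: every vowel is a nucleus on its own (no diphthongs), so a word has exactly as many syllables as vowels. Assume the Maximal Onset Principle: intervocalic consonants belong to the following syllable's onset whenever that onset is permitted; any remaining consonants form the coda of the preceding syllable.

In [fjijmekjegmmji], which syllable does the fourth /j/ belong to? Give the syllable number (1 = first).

Nuclei (vowels): i, e, e, i → 4 syllables.
V1 /i/ – V2 /e/: /jm/ splits as /j/ + /m/ (/m/ is the longest suffix that is a licit onset).
V2 /e/ – V3 /e/: cluster /kj/ — /kj/ is itself a permitted onset, so the whole cluster goes right; preceding coda = ∅.
V3 /e/ – V4 /i/: /gmmj/ splits as /gm/ + /mj/ (/mj/ is the longest suffix that is a licit onset).
Syllabification: fjij.me.kjegm.mji.
The fourth /j/ is in the onset of syllable 4 (/mji/).

4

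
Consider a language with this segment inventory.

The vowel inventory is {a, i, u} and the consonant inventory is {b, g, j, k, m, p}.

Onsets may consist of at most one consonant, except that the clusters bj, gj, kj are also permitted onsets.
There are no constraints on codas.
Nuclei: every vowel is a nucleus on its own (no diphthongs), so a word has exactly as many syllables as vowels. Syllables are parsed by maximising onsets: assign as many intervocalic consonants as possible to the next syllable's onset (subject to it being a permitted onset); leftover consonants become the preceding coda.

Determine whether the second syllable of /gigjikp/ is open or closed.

closed

The vowels are i, i — 2 nuclei, so 2 syllables.
/i…i/ gap (V1→V2): /gj/ is a licit onset in full, so it all attaches to the next syllable.
So the parse is gi.gjikp.
Syllable 2 is /gjikp/ with coda /kp/, so it is closed.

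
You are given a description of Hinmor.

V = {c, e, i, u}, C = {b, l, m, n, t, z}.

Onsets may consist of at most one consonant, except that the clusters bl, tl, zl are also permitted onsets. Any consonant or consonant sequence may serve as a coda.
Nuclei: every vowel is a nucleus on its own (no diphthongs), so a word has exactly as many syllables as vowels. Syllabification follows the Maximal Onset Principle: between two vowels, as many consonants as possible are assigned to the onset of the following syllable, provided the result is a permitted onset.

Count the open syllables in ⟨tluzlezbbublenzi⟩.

The vowels are u, e, u, e, i — 5 nuclei, so 5 syllables.
/u…e/ gap (V1→V2): /zl/ — entire cluster is a permitted onset → onset /zl/, coda ∅.
/e…u/ gap (V2→V3): /zbb/ splits as /zb/ + /b/ (/b/ is the longest suffix that is a licit onset).
/u…e/ gap (V3→V4): cluster /bl/ — /bl/ is itself a permitted onset, so the whole cluster goes right; preceding coda = ∅.
/e…i/ gap (V4→V5): /nz/ splits as /n/ + /z/ (/z/ is the longest suffix that is a licit onset).
Syllabification: tlu.zlezb.bu.blen.zi.
Classifying each syllable: /tlu/ (open), /zlezb/ (closed), /bu/ (open), /blen/ (closed), /zi/ (open).
Open syllables: 3.

3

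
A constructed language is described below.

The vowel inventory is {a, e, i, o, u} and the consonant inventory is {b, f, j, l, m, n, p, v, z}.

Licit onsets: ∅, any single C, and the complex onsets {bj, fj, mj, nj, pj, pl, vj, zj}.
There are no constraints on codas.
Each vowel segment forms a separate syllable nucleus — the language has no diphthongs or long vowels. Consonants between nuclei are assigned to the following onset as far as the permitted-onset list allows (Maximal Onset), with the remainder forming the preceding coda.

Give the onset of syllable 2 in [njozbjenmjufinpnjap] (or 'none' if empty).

bj

Vowels present: o, e, u, i, a; each is a nucleus, giving 5 syllables.
σ1/σ2 boundary: /zbj/ — longest licit onset from the right is /bj/, leaving /z/ as coda.
σ2/σ3 boundary: /nmj/ — longest licit onset from the right is /mj/, leaving /n/ as coda.
σ3/σ4 boundary: /f/ → onset of the next syllable (single consonants are always licit onsets).
σ4/σ5 boundary: /npnj/ splits as /np/ + /nj/ (/nj/ is the longest suffix that is a licit onset).
Syllabification: njoz.bjen.mju.finp.njap.
Syllable 2 is /bjen/: onset /bj/, nucleus /e/, coda /n/.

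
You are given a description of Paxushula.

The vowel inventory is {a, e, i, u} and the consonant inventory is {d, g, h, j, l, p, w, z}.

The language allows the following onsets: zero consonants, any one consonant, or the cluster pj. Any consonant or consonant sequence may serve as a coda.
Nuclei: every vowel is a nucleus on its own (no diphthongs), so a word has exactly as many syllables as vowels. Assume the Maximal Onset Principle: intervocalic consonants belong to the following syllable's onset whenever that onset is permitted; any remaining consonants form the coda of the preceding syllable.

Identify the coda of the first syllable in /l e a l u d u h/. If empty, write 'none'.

none

The vowels are e, a, u, u — 4 nuclei, so 4 syllables.
Between /e/ (V1) and /a/ (V2): nothing intervenes; syllable break is V.V.
Between /a/ (V2) and /u/ (V3): just /l/ — single C goes to the following onset.
Between /u/ (V3) and /u/ (V4): /d/ is a single consonant, so it becomes the next onset.
Syllabification: le.a.lu.duh.
Syllable 1 is /le/: onset /l/, nucleus /e/, coda ∅.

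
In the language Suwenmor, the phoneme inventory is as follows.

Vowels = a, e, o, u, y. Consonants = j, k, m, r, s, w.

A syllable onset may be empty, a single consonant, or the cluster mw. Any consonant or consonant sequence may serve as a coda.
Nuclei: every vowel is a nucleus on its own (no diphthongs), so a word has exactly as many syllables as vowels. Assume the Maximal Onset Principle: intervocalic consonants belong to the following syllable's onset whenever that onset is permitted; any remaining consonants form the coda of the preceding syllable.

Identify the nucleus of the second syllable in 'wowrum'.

u

The vowels are o, u — 2 nuclei, so 2 syllables.
The second nucleus (vowel 2 from the left) is /u/.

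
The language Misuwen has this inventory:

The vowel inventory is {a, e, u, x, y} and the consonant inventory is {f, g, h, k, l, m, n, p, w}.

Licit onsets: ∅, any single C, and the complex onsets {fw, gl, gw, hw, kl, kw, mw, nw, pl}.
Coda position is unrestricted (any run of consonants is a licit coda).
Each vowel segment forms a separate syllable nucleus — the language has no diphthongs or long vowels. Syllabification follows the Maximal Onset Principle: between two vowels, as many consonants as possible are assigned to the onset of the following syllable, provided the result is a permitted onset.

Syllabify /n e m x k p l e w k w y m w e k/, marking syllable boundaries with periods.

ne.mxk.plew.kwy.mwek

Nuclei (vowels): e, x, e, y, e → 5 syllables.
V1 /e/ – V2 /x/: /m/ → onset of the next syllable (single consonants are always licit onsets).
V2 /x/ – V3 /e/: /kpl/; trying suffixes from longest down, /pl/ is the first permitted one, so coda /k/ | onset /pl/.
V3 /e/ – V4 /y/: cluster /wkw/ — the longest permitted-onset suffix is /kw/; onset = /kw/, preceding coda = /w/.
V4 /y/ – V5 /e/: cluster /mw/ — /mw/ is itself a permitted onset, so the whole cluster goes right; preceding coda = ∅.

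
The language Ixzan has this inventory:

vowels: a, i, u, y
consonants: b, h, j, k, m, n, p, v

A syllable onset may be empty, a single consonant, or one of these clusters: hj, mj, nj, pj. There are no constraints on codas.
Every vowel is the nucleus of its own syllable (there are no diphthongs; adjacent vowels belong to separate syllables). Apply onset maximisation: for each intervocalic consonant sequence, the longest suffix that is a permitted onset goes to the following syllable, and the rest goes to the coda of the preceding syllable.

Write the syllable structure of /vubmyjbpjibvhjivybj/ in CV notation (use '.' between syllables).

Vowels present: u, y, i, i, y; each is a nucleus, giving 5 syllables.
/u…y/ gap (V1→V2): /bm/; trying suffixes from longest down, /m/ is the first permitted one, so coda /b/ | onset /m/.
/y…i/ gap (V2→V3): /jbpj/; trying suffixes from longest down, /pj/ is the first permitted one, so coda /jb/ | onset /pj/.
/i…i/ gap (V3→V4): /bvhj/; trying suffixes from longest down, /hj/ is the first permitted one, so coda /bv/ | onset /hj/.
/i…y/ gap (V4→V5): /v/ is a single consonant, so it becomes the next onset.
Putting it together: vub.myjb.pjibv.hji.vybj.
Mapping each syllable to C/V: /vub/ → CVC, /myjb/ → CVCC, /pjibv/ → CCVCC, /hji/ → CCV, /vybj/ → CVCC.

CVC.CVCC.CCVCC.CCV.CVCC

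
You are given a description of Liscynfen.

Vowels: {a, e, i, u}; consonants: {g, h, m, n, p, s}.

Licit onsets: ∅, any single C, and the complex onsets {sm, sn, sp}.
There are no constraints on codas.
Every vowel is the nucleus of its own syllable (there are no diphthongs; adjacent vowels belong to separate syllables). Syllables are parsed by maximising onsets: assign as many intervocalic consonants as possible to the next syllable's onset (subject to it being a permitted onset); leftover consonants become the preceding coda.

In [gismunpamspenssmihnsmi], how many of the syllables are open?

2

Nuclei (vowels): i, u, a, e, i, i → 6 syllables.
Between /i/ (V1) and /u/ (V2): /sm/ is a licit onset in full, so it all attaches to the next syllable.
Between /u/ (V2) and /a/ (V3): /np/; trying suffixes from longest down, /p/ is the first permitted one, so coda /n/ | onset /p/.
Between /a/ (V3) and /e/ (V4): /msp/ splits as /m/ + /sp/ (/sp/ is the longest suffix that is a licit onset).
Between /e/ (V4) and /i/ (V5): /nssm/; trying suffixes from longest down, /sm/ is the first permitted one, so coda /ns/ | onset /sm/.
Between /i/ (V5) and /i/ (V6): /hnsm/; trying suffixes from longest down, /sm/ is the first permitted one, so coda /hn/ | onset /sm/.
So the parse is gi.smun.pam.spens.smihn.smi.
Classifying each syllable: /gi/ (open), /smun/ (closed), /pam/ (closed), /spens/ (closed), /smihn/ (closed), /smi/ (open).
Open syllables: 2.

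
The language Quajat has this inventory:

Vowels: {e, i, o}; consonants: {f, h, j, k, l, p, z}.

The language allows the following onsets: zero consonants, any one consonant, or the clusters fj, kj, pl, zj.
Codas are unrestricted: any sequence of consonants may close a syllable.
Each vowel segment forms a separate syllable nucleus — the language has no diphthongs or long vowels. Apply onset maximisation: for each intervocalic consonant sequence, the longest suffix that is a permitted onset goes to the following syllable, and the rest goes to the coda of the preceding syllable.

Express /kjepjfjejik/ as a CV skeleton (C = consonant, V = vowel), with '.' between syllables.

Vowels present: e, e, i; each is a nucleus, giving 3 syllables.
σ1/σ2 boundary: /pjfj/ splits as /pj/ + /fj/ (/fj/ is the longest suffix that is a licit onset).
σ2/σ3 boundary: /j/ → onset of the next syllable (single consonants are always licit onsets).
Result: kjepj.fje.jik.
Mapping each syllable to C/V: /kjepj/ → CCVCC, /fje/ → CCV, /jik/ → CVC.

CCVCC.CCV.CVC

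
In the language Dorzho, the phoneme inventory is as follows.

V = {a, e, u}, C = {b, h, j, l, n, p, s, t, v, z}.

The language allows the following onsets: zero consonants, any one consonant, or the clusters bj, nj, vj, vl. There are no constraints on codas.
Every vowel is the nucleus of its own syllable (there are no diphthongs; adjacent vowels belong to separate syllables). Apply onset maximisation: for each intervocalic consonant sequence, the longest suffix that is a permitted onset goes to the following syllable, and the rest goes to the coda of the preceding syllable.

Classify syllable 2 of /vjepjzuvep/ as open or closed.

open

Vowels present: e, u, e; each is a nucleus, giving 3 syllables.
V1 /e/ – V2 /u/: /pjz/ splits as /pj/ + /z/ (/z/ is the longest suffix that is a licit onset).
V2 /u/ – V3 /e/: /v/ is a single consonant, so it becomes the next onset.
So the parse is vjepj.zu.vep.
Syllable 2 is /zu/; it ends in its nucleus with no coda, so it is open.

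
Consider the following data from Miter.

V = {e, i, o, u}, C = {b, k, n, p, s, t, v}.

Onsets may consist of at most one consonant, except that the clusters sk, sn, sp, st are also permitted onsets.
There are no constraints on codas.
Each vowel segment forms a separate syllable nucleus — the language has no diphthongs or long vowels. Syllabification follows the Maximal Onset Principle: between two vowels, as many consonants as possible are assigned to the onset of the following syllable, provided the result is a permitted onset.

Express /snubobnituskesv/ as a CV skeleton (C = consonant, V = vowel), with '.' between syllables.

Nuclei (vowels): u, o, i, u, e → 5 syllables.
/u…o/ gap (V1→V2): /b/ is a single consonant, so it becomes the next onset.
/o…i/ gap (V2→V3): /bn/ splits as /b/ + /n/ (/n/ is the longest suffix that is a licit onset).
/i…u/ gap (V3→V4): /t/ → onset of the next syllable (single consonants are always licit onsets).
/u…e/ gap (V4→V5): /sk/ is a licit onset in full, so it all attaches to the next syllable.
Syllabification: snu.bob.ni.tu.skesv.
Mapping each syllable to C/V: /snu/ → CCV, /bob/ → CVC, /ni/ → CV, /tu/ → CV, /skesv/ → CCVCC.

CCV.CVC.CV.CV.CCVCC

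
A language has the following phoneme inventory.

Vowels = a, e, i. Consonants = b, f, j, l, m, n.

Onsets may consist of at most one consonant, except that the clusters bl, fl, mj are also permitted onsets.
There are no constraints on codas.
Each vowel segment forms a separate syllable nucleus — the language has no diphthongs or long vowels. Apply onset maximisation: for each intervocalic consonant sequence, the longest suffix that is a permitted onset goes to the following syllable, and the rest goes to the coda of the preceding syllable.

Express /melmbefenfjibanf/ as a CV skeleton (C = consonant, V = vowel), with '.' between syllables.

CVCC.CV.CVCC.CV.CVCC

Nuclei (vowels): e, e, e, i, a → 5 syllables.
/e…e/ gap (V1→V2): /lmb/ — longest licit onset from the right is /b/, leaving /lm/ as coda.
/e…e/ gap (V2→V3): /f/ → onset of the next syllable (single consonants are always licit onsets).
/e…i/ gap (V3→V4): /nfj/; trying suffixes from longest down, /j/ is the first permitted one, so coda /nf/ | onset /j/.
/i…a/ gap (V4→V5): /b/ → onset of the next syllable (single consonants are always licit onsets).
Result: melm.be.fenf.ji.banf.
Mapping each syllable to C/V: /melm/ → CVCC, /be/ → CV, /fenf/ → CVCC, /ji/ → CV, /banf/ → CVCC.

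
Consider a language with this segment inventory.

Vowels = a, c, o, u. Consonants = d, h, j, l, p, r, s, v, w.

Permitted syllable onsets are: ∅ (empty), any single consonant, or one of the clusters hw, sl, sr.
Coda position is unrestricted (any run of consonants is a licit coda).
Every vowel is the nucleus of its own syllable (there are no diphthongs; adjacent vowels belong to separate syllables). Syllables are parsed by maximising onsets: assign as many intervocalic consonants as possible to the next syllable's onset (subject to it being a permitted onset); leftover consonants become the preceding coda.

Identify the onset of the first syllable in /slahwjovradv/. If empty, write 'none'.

sl

The vowels are a, o, a — 3 nuclei, so 3 syllables.
σ1/σ2 boundary: /hwj/; trying suffixes from longest down, /j/ is the first permitted one, so coda /hw/ | onset /j/.
σ2/σ3 boundary: /vr/; trying suffixes from longest down, /r/ is the first permitted one, so coda /v/ | onset /r/.
Syllabification: slahw.jov.radv.
Syllable 1 is /slahw/: onset /sl/, nucleus /a/, coda /hw/.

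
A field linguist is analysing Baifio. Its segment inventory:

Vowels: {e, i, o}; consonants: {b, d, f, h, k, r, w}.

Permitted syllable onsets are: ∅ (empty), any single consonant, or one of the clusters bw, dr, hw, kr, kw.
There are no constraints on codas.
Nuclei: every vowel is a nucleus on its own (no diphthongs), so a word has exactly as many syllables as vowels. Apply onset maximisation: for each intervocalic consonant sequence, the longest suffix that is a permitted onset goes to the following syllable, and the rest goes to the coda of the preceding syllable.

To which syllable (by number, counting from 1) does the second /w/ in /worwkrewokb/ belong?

Vowels present: o, e, o; each is a nucleus, giving 3 syllables.
V1 /o/ – V2 /e/: cluster /rwkr/ — the longest permitted-onset suffix is /kr/; onset = /kr/, preceding coda = /rw/.
V2 /e/ – V3 /o/: /w/ → onset of the next syllable (single consonants are always licit onsets).
So the parse is worw.kre.wokb.
The second /w/ is in the coda of syllable 1 (/worw/).

1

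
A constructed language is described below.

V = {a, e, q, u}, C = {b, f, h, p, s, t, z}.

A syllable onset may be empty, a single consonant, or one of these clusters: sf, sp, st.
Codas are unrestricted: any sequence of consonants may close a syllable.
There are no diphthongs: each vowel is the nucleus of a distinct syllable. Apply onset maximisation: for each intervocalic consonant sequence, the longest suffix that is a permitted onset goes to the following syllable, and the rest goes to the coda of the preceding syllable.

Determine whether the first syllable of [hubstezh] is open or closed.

closed

Vowels present: u, e; each is a nucleus, giving 2 syllables.
Between /u/ (V1) and /e/ (V2): /bst/ splits as /b/ + /st/ (/st/ is the longest suffix that is a licit onset).
Putting it together: hub.stezh.
Syllable 1 is /hub/ with coda /b/, so it is closed.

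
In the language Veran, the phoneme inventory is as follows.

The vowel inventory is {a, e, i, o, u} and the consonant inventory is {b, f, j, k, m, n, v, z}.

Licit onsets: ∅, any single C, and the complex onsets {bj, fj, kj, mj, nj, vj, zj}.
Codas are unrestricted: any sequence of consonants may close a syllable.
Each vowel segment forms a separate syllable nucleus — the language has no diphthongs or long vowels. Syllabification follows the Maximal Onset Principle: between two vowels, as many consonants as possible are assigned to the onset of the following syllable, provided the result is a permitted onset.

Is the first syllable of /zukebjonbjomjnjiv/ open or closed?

Nuclei (vowels): u, e, o, o, i → 5 syllables.
/u…e/ gap (V1→V2): just /k/ — single C goes to the following onset.
/e…o/ gap (V2→V3): /bj/ is a licit onset in full, so it all attaches to the next syllable.
/o…o/ gap (V3→V4): /nbj/ splits as /n/ + /bj/ (/bj/ is the longest suffix that is a licit onset).
/o…i/ gap (V4→V5): /mjnj/ — longest licit onset from the right is /nj/, leaving /mj/ as coda.
So the parse is zu.ke.bjon.bjomj.njiv.
Syllable 1 is /zu/; it ends in its nucleus with no coda, so it is open.

open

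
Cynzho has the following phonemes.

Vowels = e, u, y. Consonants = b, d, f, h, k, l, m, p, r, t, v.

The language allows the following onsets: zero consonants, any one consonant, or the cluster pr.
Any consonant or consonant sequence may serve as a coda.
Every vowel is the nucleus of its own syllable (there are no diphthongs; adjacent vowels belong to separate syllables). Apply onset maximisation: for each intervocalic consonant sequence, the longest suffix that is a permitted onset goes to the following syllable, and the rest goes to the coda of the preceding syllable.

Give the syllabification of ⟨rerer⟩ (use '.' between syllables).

The vowels are e, e — 2 nuclei, so 2 syllables.
/e…e/ gap (V1→V2): just /r/ — single C goes to the following onset.

re.rer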